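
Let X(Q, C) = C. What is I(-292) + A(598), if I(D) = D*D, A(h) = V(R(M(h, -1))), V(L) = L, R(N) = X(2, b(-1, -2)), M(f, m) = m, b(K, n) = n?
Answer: 85262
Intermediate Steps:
R(N) = -2
A(h) = -2
I(D) = D**2
I(-292) + A(598) = (-292)**2 - 2 = 85264 - 2 = 85262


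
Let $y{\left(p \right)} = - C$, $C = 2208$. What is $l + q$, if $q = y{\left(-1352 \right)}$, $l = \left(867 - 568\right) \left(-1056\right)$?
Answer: $-317952$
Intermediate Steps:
$y{\left(p \right)} = -2208$ ($y{\left(p \right)} = \left(-1\right) 2208 = -2208$)
$l = -315744$ ($l = 299 \left(-1056\right) = -315744$)
$q = -2208$
$l + q = -315744 - 2208 = -317952$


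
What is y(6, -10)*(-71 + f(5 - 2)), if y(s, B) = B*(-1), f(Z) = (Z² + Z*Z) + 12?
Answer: -410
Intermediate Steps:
f(Z) = 12 + 2*Z² (f(Z) = (Z² + Z²) + 12 = 2*Z² + 12 = 12 + 2*Z²)
y(s, B) = -B
y(6, -10)*(-71 + f(5 - 2)) = (-1*(-10))*(-71 + (12 + 2*(5 - 2)²)) = 10*(-71 + (12 + 2*3²)) = 10*(-71 + (12 + 2*9)) = 10*(-71 + (12 + 18)) = 10*(-71 + 30) = 10*(-41) = -410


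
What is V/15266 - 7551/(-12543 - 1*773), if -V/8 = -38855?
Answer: 2127209503/101641028 ≈ 20.929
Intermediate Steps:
V = 310840 (V = -8*(-38855) = 310840)
V/15266 - 7551/(-12543 - 1*773) = 310840/15266 - 7551/(-12543 - 1*773) = 310840*(1/15266) - 7551/(-12543 - 773) = 155420/7633 - 7551/(-13316) = 155420/7633 - 7551*(-1/13316) = 155420/7633 + 7551/13316 = 2127209503/101641028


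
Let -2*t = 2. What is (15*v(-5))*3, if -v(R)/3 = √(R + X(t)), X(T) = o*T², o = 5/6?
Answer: -225*I*√6/2 ≈ -275.57*I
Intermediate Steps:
t = -1 (t = -½*2 = -1)
o = ⅚ (o = 5*(⅙) = ⅚ ≈ 0.83333)
X(T) = 5*T²/6
v(R) = -3*√(⅚ + R) (v(R) = -3*√(R + (⅚)*(-1)²) = -3*√(R + (⅚)*1) = -3*√(R + ⅚) = -3*√(⅚ + R))
(15*v(-5))*3 = (15*(-√(30 + 36*(-5))/2))*3 = (15*(-√(30 - 180)/2))*3 = (15*(-5*I*√6/2))*3 = -75*I*√6/2*3 = -225*I*√6/2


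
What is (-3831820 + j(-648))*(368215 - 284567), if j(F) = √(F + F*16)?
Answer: -320524079360 + 1505664*I*√34 ≈ -3.2052e+11 + 8.7795e+6*I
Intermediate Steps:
j(F) = √17*√F (j(F) = √(F + 16*F) = √(17*F) = √17*√F)
(-3831820 + j(-648))*(368215 - 284567) = (-3831820 + √17*√(-648))*(368215 - 284567) = (-3831820 + √17*(18*I*√2))*83648 = (-3831820 + 18*I*√34)*83648 = -320524079360 + 1505664*I*√34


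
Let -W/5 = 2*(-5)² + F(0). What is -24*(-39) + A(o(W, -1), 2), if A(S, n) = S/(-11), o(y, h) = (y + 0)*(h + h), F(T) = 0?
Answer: 9796/11 ≈ 890.54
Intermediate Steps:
W = -250 (W = -5*(2*(-5)² + 0) = -5*(2*25 + 0) = -5*(50 + 0) = -5*50 = -250)
o(y, h) = 2*h*y (o(y, h) = y*(2*h) = 2*h*y)
A(S, n) = -S/11 (A(S, n) = S*(-1/11) = -S/11)
-24*(-39) + A(o(W, -1), 2) = -24*(-39) - 2*(-1)*(-250)/11 = 936 - 1/11*500 = 936 - 500/11 = 9796/11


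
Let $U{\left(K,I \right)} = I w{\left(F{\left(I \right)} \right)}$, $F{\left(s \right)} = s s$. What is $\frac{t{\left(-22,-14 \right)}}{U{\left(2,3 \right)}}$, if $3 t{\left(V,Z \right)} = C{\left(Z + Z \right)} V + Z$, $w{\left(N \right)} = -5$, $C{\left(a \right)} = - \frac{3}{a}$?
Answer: $\frac{229}{630} \approx 0.36349$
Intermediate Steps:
$F{\left(s \right)} = s^{2}$
$t{\left(V,Z \right)} = \frac{Z}{3} - \frac{V}{2 Z}$ ($t{\left(V,Z \right)} = \frac{- \frac{3}{Z + Z} V + Z}{3} = \frac{- \frac{3}{2 Z} V + Z}{3} = \frac{- \frac{3 V}{2 Z} + Z}{3} = \frac{Z - \frac{3 V}{2 Z}}{3} = \frac{Z}{3} - \frac{V}{2 Z}$)
$U{\left(K,I \right)} = - 5 I$ ($U{\left(K,I \right)} = I \left(-5\right) = - 5 I$)
$\frac{t{\left(-22,-14 \right)}}{U{\left(2,3 \right)}} = \frac{\frac{1}{3} \left(-14\right) - - \frac{11}{-14}}{\left(-5\right) 3} = \frac{- \frac{14}{3} - \left(-11\right) \left(- \frac{1}{14}\right)}{-15} = \left(- \frac{14}{3} - \frac{11}{14}\right) \left(- \frac{1}{15}\right) = \left(- \frac{229}{42}\right) \left(- \frac{1}{15}\right) = \frac{229}{630}$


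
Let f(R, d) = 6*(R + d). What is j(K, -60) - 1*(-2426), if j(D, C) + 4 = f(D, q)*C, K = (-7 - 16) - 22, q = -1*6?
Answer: 20782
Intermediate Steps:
q = -6
K = -45 (K = -23 - 22 = -45)
f(R, d) = 6*R + 6*d
j(D, C) = -4 + C*(-36 + 6*D) (j(D, C) = -4 + (6*D + 6*(-6))*C = -4 + (6*D - 36)*C = -4 + (-36 + 6*D)*C = -4 + C*(-36 + 6*D))
j(K, -60) - 1*(-2426) = (-4 + 6*(-60)*(-6 - 45)) - 1*(-2426) = (-4 + 6*(-60)*(-51)) + 2426 = (-4 + 18360) + 2426 = 18356 + 2426 = 20782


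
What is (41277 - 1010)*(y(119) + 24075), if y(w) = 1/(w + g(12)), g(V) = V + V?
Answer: 138628247842/143 ≈ 9.6943e+8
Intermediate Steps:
g(V) = 2*V
y(w) = 1/(24 + w) (y(w) = 1/(w + 2*12) = 1/(w + 24) = 1/(24 + w))
(41277 - 1010)*(y(119) + 24075) = (41277 - 1010)*(1/(24 + 119) + 24075) = 40267*(1/143 + 24075) = 40267*(3442726/143) = 138628247842/143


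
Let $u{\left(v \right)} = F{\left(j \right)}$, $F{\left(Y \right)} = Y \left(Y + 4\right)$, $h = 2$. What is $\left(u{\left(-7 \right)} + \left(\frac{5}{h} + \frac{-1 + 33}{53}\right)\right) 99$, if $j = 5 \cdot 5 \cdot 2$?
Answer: $\frac{28366371}{106} \approx 2.6761 \cdot 10^{5}$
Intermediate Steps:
$j = 50$ ($j = 25 \cdot 2 = 50$)
$F{\left(Y \right)} = Y \left(4 + Y\right)$
$u{\left(v \right)} = 2700$ ($u{\left(v \right)} = 50 \left(4 + 50\right) = 50 \cdot 54 = 2700$)
$\left(u{\left(-7 \right)} + \left(\frac{5}{h} + \frac{-1 + 33}{53}\right)\right) 99 = \left(2700 + \left(\frac{5}{2} + \frac{-1 + 33}{53}\right)\right) 99 = \left(2700 + \left(5 \cdot \frac{1}{2} + 32 \cdot \frac{1}{53}\right)\right) 99 = \left(2700 + \left(\frac{5}{2} + \frac{32}{53}\right)\right) 99 = \left(2700 + \frac{329}{106}\right) 99 = \frac{286529}{106} \cdot 99 = \frac{28366371}{106}$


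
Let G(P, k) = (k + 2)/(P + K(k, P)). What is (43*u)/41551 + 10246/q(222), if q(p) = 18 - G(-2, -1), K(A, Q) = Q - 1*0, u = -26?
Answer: 1702844570/3033223 ≈ 561.40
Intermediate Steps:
K(A, Q) = Q (K(A, Q) = Q + 0 = Q)
G(P, k) = (2 + k)/(2*P) (G(P, k) = (k + 2)/(P + P) = (2 + k)/((2*P)) = (2 + k)*(1/(2*P)) = (2 + k)/(2*P))
q(p) = 73/4 (q(p) = 18 - (2 - 1)/(2*(-2)) = 18 - (-1)/(2*2) = 18 - 1*(-¼) = 18 + ¼ = 73/4)
(43*u)/41551 + 10246/q(222) = (43*(-26))/41551 + 10246/(73/4) = -1118*1/41551 + 10246*(4/73) = -1118/41551 + 40984/73 = 1702844570/3033223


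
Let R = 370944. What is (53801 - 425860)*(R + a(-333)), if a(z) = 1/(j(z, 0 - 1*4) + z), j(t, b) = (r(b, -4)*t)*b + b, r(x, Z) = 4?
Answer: -688823151368795/4991 ≈ -1.3801e+11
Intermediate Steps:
j(t, b) = b + 4*b*t (j(t, b) = (4*t)*b + b = 4*b*t + b = b + 4*b*t)
a(z) = 1/(-4 - 15*z) (a(z) = 1/((0 - 1*4)*(1 + 4*z) + z) = 1/((0 - 4)*(1 + 4*z) + z) = 1/(-4*(1 + 4*z) + z) = 1/((-4 - 16*z) + z) = 1/(-4 - 15*z))
(53801 - 425860)*(R + a(-333)) = (53801 - 425860)*(370944 + 1/(-4 - 15*(-333))) = -372059*(370944 + 1/(-4 + 4995)) = -372059*(370944 + 1/4991) = -372059*1851381505/4991 = -688823151368795/4991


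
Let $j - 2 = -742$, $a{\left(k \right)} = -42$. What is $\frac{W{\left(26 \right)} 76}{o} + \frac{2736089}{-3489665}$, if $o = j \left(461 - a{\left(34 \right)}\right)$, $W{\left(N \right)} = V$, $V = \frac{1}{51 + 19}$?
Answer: $- \frac{3564507927257}{4546230872050} \approx -0.78406$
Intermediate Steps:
$V = \frac{1}{70} \approx 0.014286$
$W{\left(N \right)} = \frac{1}{70}$
$j = -740$ ($j = 2 - 742 = -740$)
$o = -372220$ ($o = - 740 \left(461 - -42\right) = - 740 \left(461 + 42\right) = \left(-740\right) 503 = -372220$)
$\frac{W{\left(26 \right)} 76}{o} + \frac{2736089}{-3489665} = \frac{\frac{1}{70} \cdot 76}{-372220} + \frac{2736089}{-3489665} = \frac{38}{35} \left(- \frac{1}{372220}\right) + 2736089 \left(- \frac{1}{3489665}\right) = - \frac{19}{6513850} - \frac{2736089}{3489665} = - \frac{3564507927257}{4546230872050}$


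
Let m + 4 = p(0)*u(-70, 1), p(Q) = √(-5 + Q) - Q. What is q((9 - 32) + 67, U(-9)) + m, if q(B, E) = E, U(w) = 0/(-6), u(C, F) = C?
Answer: -4 - 70*I*√5 ≈ -4.0 - 156.52*I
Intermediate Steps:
U(w) = 0 (U(w) = 0*(-⅙) = 0)
m = -4 - 70*I*√5 (m = -4 + (√(-5 + 0) - 1*0)*(-70) = -4 + (√(-5) + 0)*(-70) = -4 + (I*√5 + 0)*(-70) = -4 + (I*√5)*(-70) = -4 - 70*I*√5 ≈ -4.0 - 156.52*I)
q((9 - 32) + 67, U(-9)) + m = 0 + (-4 - 70*I*√5) = -4 - 70*I*√5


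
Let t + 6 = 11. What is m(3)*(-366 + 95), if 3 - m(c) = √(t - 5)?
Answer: -813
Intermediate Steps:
t = 5 (t = -6 + 11 = 5)
m(c) = 3 (m(c) = 3 - √(5 - 5) = 3 - √0 = 3 - 1*0 = 3 + 0 = 3)
m(3)*(-366 + 95) = 3*(-366 + 95) = 3*(-271) = -813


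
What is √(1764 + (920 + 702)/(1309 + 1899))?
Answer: √1134937067/802 ≈ 42.006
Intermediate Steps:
√(1764 + (920 + 702)/(1309 + 1899)) = √(1764 + 1622/3208) = √(1764 + 1622*(1/3208)) = √(1764 + 811/1604) = √(2830267/1604) = √1134937067/802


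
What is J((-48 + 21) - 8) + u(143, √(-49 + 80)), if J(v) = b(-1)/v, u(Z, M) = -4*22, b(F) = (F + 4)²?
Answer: -3089/35 ≈ -88.257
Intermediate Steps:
b(F) = (4 + F)²
u(Z, M) = -88
J(v) = 9/v (J(v) = (4 - 1)²/v = 3²/v = 9/v)
J((-48 + 21) - 8) + u(143, √(-49 + 80)) = 9/((-48 + 21) - 8) - 88 = 9/(-27 - 8) - 88 = 9/(-35) - 88 = 9*(-1/35) - 88 = -9/35 - 88 = -3089/35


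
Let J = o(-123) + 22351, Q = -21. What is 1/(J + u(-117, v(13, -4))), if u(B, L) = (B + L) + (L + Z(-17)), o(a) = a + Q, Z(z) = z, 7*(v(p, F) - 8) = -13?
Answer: 7/154597 ≈ 4.5279e-5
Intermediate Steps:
v(p, F) = 43/7 (v(p, F) = 8 + (⅐)*(-13) = 8 - 13/7 = 43/7)
o(a) = -21 + a (o(a) = a - 21 = -21 + a)
u(B, L) = -17 + B + 2*L (u(B, L) = (B + L) + (L - 17) = (B + L) + (-17 + L) = -17 + B + 2*L)
J = 22207 (J = (-21 - 123) + 22351 = -144 + 22351 = 22207)
1/(J + u(-117, v(13, -4))) = 1/(22207 + (-17 - 117 + 2*(43/7))) = 1/(22207 + (-17 - 117 + 86/7)) = 1/(22207 - 852/7) = 1/(154597/7) = 7/154597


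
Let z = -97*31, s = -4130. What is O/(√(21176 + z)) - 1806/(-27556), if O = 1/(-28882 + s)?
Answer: 903/13778 - √18169/599795028 ≈ 0.065539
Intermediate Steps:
z = -3007
O = -1/33012 (O = 1/(-28882 - 4130) = 1/(-33012) = -1/33012 ≈ -3.0292e-5)
O/(√(21176 + z)) - 1806/(-27556) = -1/(33012*√(21176 - 3007)) - 1806/(-27556) = -√18169/18169/33012 - 1806*(-1/27556) = -√18169/599795028 + 903/13778 = 903/13778 - √18169/599795028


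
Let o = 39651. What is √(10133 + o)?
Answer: 14*√254 ≈ 223.12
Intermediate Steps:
√(10133 + o) = √(10133 + 39651) = √49784 = 14*√254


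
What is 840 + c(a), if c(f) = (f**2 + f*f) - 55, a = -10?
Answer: 985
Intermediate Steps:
c(f) = -55 + 2*f**2 (c(f) = (f**2 + f**2) - 55 = 2*f**2 - 55 = -55 + 2*f**2)
840 + c(a) = 840 + (-55 + 2*(-10)**2) = 840 + (-55 + 2*100) = 840 + (-55 + 200) = 840 + 145 = 985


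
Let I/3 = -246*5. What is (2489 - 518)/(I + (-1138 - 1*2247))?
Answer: -1971/7075 ≈ -0.27859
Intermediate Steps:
I = -3690 (I = 3*(-246*5) = 3*(-1230) = -3690)
(2489 - 518)/(I + (-1138 - 1*2247)) = (2489 - 518)/(-3690 + (-1138 - 1*2247)) = 1971/(-3690 + (-1138 - 2247)) = 1971/(-3690 - 3385) = 1971/(-7075) = 1971*(-1/7075) = -1971/7075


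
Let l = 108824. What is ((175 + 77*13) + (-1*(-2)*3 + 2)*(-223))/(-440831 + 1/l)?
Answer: 66164992/47972992743 ≈ 0.0013792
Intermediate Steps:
((175 + 77*13) + (-1*(-2)*3 + 2)*(-223))/(-440831 + 1/l) = ((175 + 77*13) + (-1*(-2)*3 + 2)*(-223))/(-440831 + 1/108824) = ((175 + 1001) + (2*3 + 2)*(-223))/(-440831 + 1/108824) = (1176 + (6 + 2)*(-223))/(-47972992743/108824) = (1176 + 8*(-223))*(-108824/47972992743) = (1176 - 1784)*(-108824/47972992743) = -608*(-108824/47972992743) = 66164992/47972992743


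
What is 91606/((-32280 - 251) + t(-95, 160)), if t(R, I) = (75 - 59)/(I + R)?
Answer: -5954390/2114499 ≈ -2.8160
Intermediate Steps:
t(R, I) = 16/(I + R)
91606/((-32280 - 251) + t(-95, 160)) = 91606/((-32280 - 251) + 16/(160 - 95)) = 91606/(-32531 + 16/65) = 91606/(-2114499/65) = 91606*(-65/2114499) = -5954390/2114499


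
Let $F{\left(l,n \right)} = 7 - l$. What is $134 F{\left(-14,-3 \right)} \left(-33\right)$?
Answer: $-92862$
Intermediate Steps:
$134 F{\left(-14,-3 \right)} \left(-33\right) = 134 \left(7 - -14\right) \left(-33\right) = 134 \left(7 + 14\right) \left(-33\right) = 134 \cdot 21 \left(-33\right) = 2814 \left(-33\right) = -92862$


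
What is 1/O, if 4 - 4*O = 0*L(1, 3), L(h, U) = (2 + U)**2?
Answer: 1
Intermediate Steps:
O = 1 (O = 1 - 0*(2 + 3)**2 = 1 - 0*5**2 = 1 - 0*25 = 1 - 1/4*0 = 1 + 0 = 1)
1/O = 1/1 = 1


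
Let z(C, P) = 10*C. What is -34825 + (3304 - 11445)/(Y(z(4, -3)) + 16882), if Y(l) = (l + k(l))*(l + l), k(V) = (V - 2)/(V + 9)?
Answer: -34374693759/987058 ≈ -34825.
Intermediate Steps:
k(V) = (-2 + V)/(9 + V)
Y(l) = 2*l*(l + (-2 + l)/(9 + l)) (Y(l) = (l + (-2 + l)/(9 + l))*(l + l) = (l + (-2 + l)/(9 + l))*(2*l) = 2*l*(l + (-2 + l)/(9 + l)))
-34825 + (3304 - 11445)/(Y(z(4, -3)) + 16882) = -34825 + (3304 - 11445)/(2*(10*4)*(-2 + 10*4 + (10*4)*(9 + 10*4))/(9 + 10*4) + 16882) = -34825 - 8141/(2*40*(-2 + 40 + 40*(9 + 40))/(9 + 40) + 16882) = -34825 - 8141/(2*40*(-2 + 40 + 40*49)/49 + 16882) = -34825 - 8141/(2*40*(1/49)*(-2 + 40 + 1960) + 16882) = -34825 - 8141/(2*40*(1/49)*1998 + 16882) = -34825 - 8141/(159840/49 + 16882) = -34825 - 8141/987058/49 = -34825 - 8141*49/987058 = -34825 - 398909/987058 = -34374693759/987058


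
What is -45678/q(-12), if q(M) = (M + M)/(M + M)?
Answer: -45678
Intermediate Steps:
q(M) = 1 (q(M) = (2*M)/((2*M)) = (2*M)*(1/(2*M)) = 1)
-45678/q(-12) = -45678/1 = -45678*1 = -45678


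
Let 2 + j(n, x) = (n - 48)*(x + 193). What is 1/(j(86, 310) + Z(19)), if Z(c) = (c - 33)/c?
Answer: 19/363114 ≈ 5.2325e-5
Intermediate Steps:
j(n, x) = -2 + (-48 + n)*(193 + x) (j(n, x) = -2 + (n - 48)*(x + 193) = -2 + (-48 + n)*(193 + x))
Z(c) = (-33 + c)/c
1/(j(86, 310) + Z(19)) = 1/((-9266 - 48*310 + 193*86 + 86*310) + (-33 + 19)/19) = 1/((-9266 - 14880 + 16598 + 26660) + (1/19)*(-14)) = 1/(19112 - 14/19) = 1/(363114/19) = 19/363114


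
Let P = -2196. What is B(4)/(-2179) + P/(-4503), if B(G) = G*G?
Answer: 1571012/3270679 ≈ 0.48033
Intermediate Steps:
B(G) = G²
B(4)/(-2179) + P/(-4503) = 4²/(-2179) - 2196/(-4503) = 16*(-1/2179) - 2196*(-1/4503) = -16/2179 + 732/1501 = 1571012/3270679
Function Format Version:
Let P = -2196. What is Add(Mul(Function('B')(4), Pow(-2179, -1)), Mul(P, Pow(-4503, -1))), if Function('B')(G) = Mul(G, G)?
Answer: Rational(1571012, 3270679) ≈ 0.48033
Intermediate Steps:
Function('B')(G) = Pow(G, 2)
Add(Mul(Function('B')(4), Pow(-2179, -1)), Mul(P, Pow(-4503, -1))) = Add(Mul(Pow(4, 2), Pow(-2179, -1)), Mul(-2196, Pow(-4503, -1))) = Add(Mul(16, Rational(-1, 2179)), Mul(-2196, Rational(-1, 4503))) = Add(Rational(-16, 2179), Rational(732, 1501)) = Rational(1571012, 3270679)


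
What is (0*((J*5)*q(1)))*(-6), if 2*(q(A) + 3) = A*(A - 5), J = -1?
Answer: 0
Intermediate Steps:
q(A) = -3 + A*(-5 + A)/2 (q(A) = -3 + (A*(A - 5))/2 = -3 + (A*(-5 + A))/2 = -3 + A*(-5 + A)/2)
(0*((J*5)*q(1)))*(-6) = (0*((-1*5)*(-3 + (½)*1² - 5/2*1)))*(-6) = (0*(-5*(-3 + (½)*1 - 5/2)))*(-6) = (0*(-5*(-3 + ½ - 5/2)))*(-6) = (0*(-5*(-5)))*(-6) = (0*25)*(-6) = 0*(-6) = 0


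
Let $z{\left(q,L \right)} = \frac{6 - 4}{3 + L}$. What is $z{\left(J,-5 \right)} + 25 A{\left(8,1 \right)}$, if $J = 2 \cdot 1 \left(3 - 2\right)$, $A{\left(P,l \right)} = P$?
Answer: $199$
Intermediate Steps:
$J = 2$ ($J = 2 \left(3 - 2\right) = 2 \cdot 1 = 2$)
$z{\left(q,L \right)} = \frac{2}{3 + L}$
$z{\left(J,-5 \right)} + 25 A{\left(8,1 \right)} = \frac{2}{3 - 5} + 25 \cdot 8 = \frac{2}{-2} + 200 = 2 \left(- \frac{1}{2}\right) + 200 = -1 + 200 = 199$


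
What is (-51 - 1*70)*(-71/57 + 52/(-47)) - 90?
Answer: 521311/2679 ≈ 194.59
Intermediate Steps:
(-51 - 1*70)*(-71/57 + 52/(-47)) - 90 = (-51 - 70)*(-71*1/57 + 52*(-1/47)) - 90 = -121*(-71/57 - 52/47) - 90 = -121*(-6301/2679) - 90 = 762421/2679 - 90 = 521311/2679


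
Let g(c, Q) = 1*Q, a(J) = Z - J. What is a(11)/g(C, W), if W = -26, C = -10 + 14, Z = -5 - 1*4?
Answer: 10/13 ≈ 0.76923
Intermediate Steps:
Z = -9 (Z = -5 - 4 = -9)
a(J) = -9 - J
C = 4
g(c, Q) = Q
a(11)/g(C, W) = (-9 - 1*11)/(-26) = (-9 - 11)*(-1/26) = -20*(-1/26) = 10/13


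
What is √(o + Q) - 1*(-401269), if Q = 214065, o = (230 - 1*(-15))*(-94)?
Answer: 401269 + √191035 ≈ 4.0171e+5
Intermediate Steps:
o = -23030 (o = (230 + 15)*(-94) = 245*(-94) = -23030)
√(o + Q) - 1*(-401269) = √(-23030 + 214065) - 1*(-401269) = √191035 + 401269 = 401269 + √191035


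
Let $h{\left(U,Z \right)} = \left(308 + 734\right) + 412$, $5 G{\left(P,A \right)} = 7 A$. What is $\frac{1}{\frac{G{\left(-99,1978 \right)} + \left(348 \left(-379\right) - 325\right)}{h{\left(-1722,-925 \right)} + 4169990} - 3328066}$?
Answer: $- \frac{20857220}{69414205383759} \approx -3.0047 \cdot 10^{-7}$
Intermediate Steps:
$G{\left(P,A \right)} = \frac{7 A}{5}$
$h{\left(U,Z \right)} = 1454$ ($h{\left(U,Z \right)} = 1042 + 412 = 1454$)
$\frac{1}{\frac{G{\left(-99,1978 \right)} + \left(348 \left(-379\right) - 325\right)}{h{\left(-1722,-925 \right)} + 4169990} - 3328066} = \frac{1}{\frac{\frac{7}{5} \cdot 1978 + \left(348 \left(-379\right) - 325\right)}{1454 + 4169990} - 3328066} = \frac{1}{\frac{\frac{13846}{5} - 132217}{4171444} - 3328066} = \frac{1}{\left(\frac{13846}{5} - 132217\right) \frac{1}{4171444} - 3328066} = \frac{1}{\left(- \frac{647239}{5}\right) \frac{1}{4171444} - 3328066} = \frac{1}{- \frac{647239}{20857220} - 3328066} = \frac{1}{- \frac{69414205383759}{20857220}} = - \frac{20857220}{69414205383759}$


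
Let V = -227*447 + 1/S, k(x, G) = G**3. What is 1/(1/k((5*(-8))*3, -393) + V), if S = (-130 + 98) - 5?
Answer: -2245842909/227883494831815 ≈ -9.8552e-6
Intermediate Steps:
S = -37 (S = -32 - 5 = -37)
V = -3754354/37 (V = -227*447 + 1/(-37) = -101469 - 1/37 = -3754354/37 ≈ -1.0147e+5)
1/(1/k((5*(-8))*3, -393) + V) = 1/(1/((-393)**3) - 3754354/37) = 1/(1/(-60698457) - 3754354/37) = 1/(-1/60698457 - 3754354/37) = 1/(-227883494831815/2245842909) = -2245842909/227883494831815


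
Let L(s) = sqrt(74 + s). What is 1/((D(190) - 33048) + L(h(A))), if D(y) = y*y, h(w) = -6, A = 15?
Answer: 763/2328659 - sqrt(17)/4657318 ≈ 0.00032677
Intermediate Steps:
D(y) = y**2
1/((D(190) - 33048) + L(h(A))) = 1/((190**2 - 33048) + sqrt(74 - 6)) = 1/((36100 - 33048) + sqrt(68)) = 1/(3052 + 2*sqrt(17))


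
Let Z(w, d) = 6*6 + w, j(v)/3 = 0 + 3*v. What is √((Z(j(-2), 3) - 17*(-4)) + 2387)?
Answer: √2473 ≈ 49.729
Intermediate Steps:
j(v) = 9*v (j(v) = 3*(0 + 3*v) = 3*(3*v) = 9*v)
Z(w, d) = 36 + w
√((Z(j(-2), 3) - 17*(-4)) + 2387) = √(((36 + 9*(-2)) - 17*(-4)) + 2387) = √(((36 - 18) + 68) + 2387) = √((18 + 68) + 2387) = √(86 + 2387) = √2473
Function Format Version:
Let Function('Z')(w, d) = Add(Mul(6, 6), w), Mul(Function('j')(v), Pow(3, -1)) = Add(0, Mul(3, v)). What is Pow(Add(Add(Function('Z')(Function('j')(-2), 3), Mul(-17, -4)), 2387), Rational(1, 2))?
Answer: Pow(2473, Rational(1, 2)) ≈ 49.729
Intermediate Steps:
Function('j')(v) = Mul(9, v) (Function('j')(v) = Mul(3, Add(0, Mul(3, v))) = Mul(3, Mul(3, v)) = Mul(9, v))
Function('Z')(w, d) = Add(36, w)
Pow(Add(Add(Function('Z')(Function('j')(-2), 3), Mul(-17, -4)), 2387), Rational(1, 2)) = Pow(Add(Add(Add(36, Mul(9, -2)), Mul(-17, -4)), 2387), Rational(1, 2)) = Pow(Add(Add(Add(36, -18), 68), 2387), Rational(1, 2)) = Pow(Add(Add(18, 68), 2387), Rational(1, 2)) = Pow(Add(86, 2387), Rational(1, 2)) = Pow(2473, Rational(1, 2))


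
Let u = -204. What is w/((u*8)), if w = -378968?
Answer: 47371/204 ≈ 232.21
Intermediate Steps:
w/((u*8)) = -378968/((-204*8)) = -378968/(-1632) = -378968*(-1/1632) = 47371/204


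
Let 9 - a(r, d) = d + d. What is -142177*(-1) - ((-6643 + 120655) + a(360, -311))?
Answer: 27534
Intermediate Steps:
a(r, d) = 9 - 2*d (a(r, d) = 9 - (d + d) = 9 - 2*d)
-142177*(-1) - ((-6643 + 120655) + a(360, -311)) = -142177*(-1) - ((-6643 + 120655) + (9 - 2*(-311))) = 142177 - (114012 + (9 + 622)) = 142177 - (114012 + 631) = 142177 - 1*114643 = 142177 - 114643 = 27534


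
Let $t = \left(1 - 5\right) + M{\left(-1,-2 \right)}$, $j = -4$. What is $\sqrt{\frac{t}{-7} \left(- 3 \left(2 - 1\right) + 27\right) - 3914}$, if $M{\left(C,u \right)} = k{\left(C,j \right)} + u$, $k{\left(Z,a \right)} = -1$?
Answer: $i \sqrt{3890} \approx 62.37 i$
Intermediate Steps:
$M{\left(C,u \right)} = -1 + u$
$t = -7$ ($t = \left(1 - 5\right) - 3 = -4 - 3 = -7$)
$\sqrt{\frac{t}{-7} \left(- 3 \left(2 - 1\right) + 27\right) - 3914} = \sqrt{- \frac{7}{-7} \left(- 3 \left(2 - 1\right) + 27\right) - 3914} = \sqrt{\left(-7\right) \left(- \frac{1}{7}\right) \left(\left(-3\right) 1 + 27\right) - 3914} = \sqrt{1 \left(-3 + 27\right) - 3914} = \sqrt{1 \cdot 24 - 3914} = \sqrt{24 - 3914} = \sqrt{-3890} = i \sqrt{3890}$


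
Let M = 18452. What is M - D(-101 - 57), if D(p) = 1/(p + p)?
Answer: 5830833/316 ≈ 18452.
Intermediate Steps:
D(p) = 1/(2*p)
M - D(-101 - 57) = 18452 - 1/(2*(-101 - 57)) = 18452 - 1/(2*(-158)) = 18452 - (-1)/(2*158) = 18452 - 1*(-1/316) = 18452 + 1/316 = 5830833/316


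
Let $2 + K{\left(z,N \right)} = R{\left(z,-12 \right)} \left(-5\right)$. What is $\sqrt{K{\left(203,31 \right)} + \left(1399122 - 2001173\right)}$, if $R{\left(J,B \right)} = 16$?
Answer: $i \sqrt{602133} \approx 775.97 i$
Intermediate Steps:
$K{\left(z,N \right)} = -82$ ($K{\left(z,N \right)} = -2 + 16 \left(-5\right) = -2 - 80 = -82$)
$\sqrt{K{\left(203,31 \right)} + \left(1399122 - 2001173\right)} = \sqrt{-82 + \left(1399122 - 2001173\right)} = \sqrt{-82 - 602051} = \sqrt{-602133} = i \sqrt{602133}$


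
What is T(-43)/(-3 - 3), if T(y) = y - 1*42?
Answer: 85/6 ≈ 14.167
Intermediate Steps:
T(y) = -42 + y (T(y) = y - 42 = -42 + y)
T(-43)/(-3 - 3) = (-42 - 43)/(-3 - 3) = -85/(-6) = -85*(-⅙) = 85/6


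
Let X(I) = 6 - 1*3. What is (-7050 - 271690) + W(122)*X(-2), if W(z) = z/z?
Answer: -278737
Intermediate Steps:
W(z) = 1
X(I) = 3 (X(I) = 6 - 3 = 3)
(-7050 - 271690) + W(122)*X(-2) = (-7050 - 271690) + 1*3 = -278740 + 3 = -278737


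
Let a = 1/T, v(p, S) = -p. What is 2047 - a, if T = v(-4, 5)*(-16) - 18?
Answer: 167855/82 ≈ 2047.0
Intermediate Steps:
T = -82 (T = -1*(-4)*(-16) - 18 = 4*(-16) - 18 = -64 - 18 = -82)
a = -1/82 (a = 1/(-82) = -1/82 ≈ -0.012195)
2047 - a = 2047 - 1*(-1/82) = 2047 + 1/82 = 167855/82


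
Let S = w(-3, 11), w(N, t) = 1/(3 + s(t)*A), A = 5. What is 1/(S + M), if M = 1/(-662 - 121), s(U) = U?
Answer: 1566/25 ≈ 62.640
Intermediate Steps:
w(N, t) = 1/(3 + 5*t) (w(N, t) = 1/(3 + t*5) = 1/(3 + 5*t))
S = 1/58 (S = 1/(3 + 5*11) = 1/(3 + 55) = 1/58 ≈ 0.017241)
M = -1/783 (M = 1/(-783) = -1/783 ≈ -0.0012771)
1/(S + M) = 1/(1/58 - 1/783) = 1/(25/1566) = 1566/25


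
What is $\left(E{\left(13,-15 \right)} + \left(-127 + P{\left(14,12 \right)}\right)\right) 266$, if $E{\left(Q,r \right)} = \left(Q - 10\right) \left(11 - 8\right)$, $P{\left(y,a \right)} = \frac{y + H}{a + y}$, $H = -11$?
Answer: $- \frac{407645}{13} \approx -31357.0$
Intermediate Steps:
$P{\left(y,a \right)} = \frac{-11 + y}{a + y}$ ($P{\left(y,a \right)} = \frac{y - 11}{a + y} = \frac{-11 + y}{a + y}$)
$E{\left(Q,r \right)} = -30 + 3 Q$ ($E{\left(Q,r \right)} = \left(-10 + Q\right) 3 = -30 + 3 Q$)
$\left(E{\left(13,-15 \right)} + \left(-127 + P{\left(14,12 \right)}\right)\right) 266 = \left(\left(-30 + 3 \cdot 13\right) - \left(127 - \frac{-11 + 14}{12 + 14}\right)\right) 266 = \left(\left(-30 + 39\right) - \left(127 - \frac{1}{26} \cdot 3\right)\right) 266 = \left(9 + \left(-127 + \frac{1}{26} \cdot 3\right)\right) 266 = \left(9 + \left(-127 + \frac{3}{26}\right)\right) 266 = \left(9 - \frac{3299}{26}\right) 266 = \left(- \frac{3065}{26}\right) 266 = - \frac{407645}{13}$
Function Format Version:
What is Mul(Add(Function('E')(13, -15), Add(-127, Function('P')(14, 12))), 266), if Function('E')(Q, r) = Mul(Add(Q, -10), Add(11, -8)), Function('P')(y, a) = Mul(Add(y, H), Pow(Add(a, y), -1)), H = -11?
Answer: Rational(-407645, 13) ≈ -31357.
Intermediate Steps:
Function('P')(y, a) = Mul(Pow(Add(a, y), -1), Add(-11, y)) (Function('P')(y, a) = Mul(Add(y, -11), Pow(Add(a, y), -1)) = Mul(Add(-11, y), Pow(Add(a, y), -1)) = Mul(Pow(Add(a, y), -1), Add(-11, y)))
Function('E')(Q, r) = Add(-30, Mul(3, Q)) (Function('E')(Q, r) = Mul(Add(-10, Q), 3) = Add(-30, Mul(3, Q)))
Mul(Add(Function('E')(13, -15), Add(-127, Function('P')(14, 12))), 266) = Mul(Add(Add(-30, Mul(3, 13)), Add(-127, Mul(Pow(Add(12, 14), -1), Add(-11, 14)))), 266) = Mul(Add(Add(-30, 39), Add(-127, Mul(Pow(26, -1), 3))), 266) = Mul(Add(9, Add(-127, Mul(Rational(1, 26), 3))), 266) = Mul(Add(9, Add(-127, Rational(3, 26))), 266) = Mul(Add(9, Rational(-3299, 26)), 266) = Mul(Rational(-3065, 26), 266) = Rational(-407645, 13)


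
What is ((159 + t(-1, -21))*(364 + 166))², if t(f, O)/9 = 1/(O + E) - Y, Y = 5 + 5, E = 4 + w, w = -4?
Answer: 64719360000/49 ≈ 1.3208e+9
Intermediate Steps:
E = 0 (E = 4 - 4 = 0)
Y = 10
t(f, O) = -90 + 9/O (t(f, O) = 9*(1/(O + 0) - 1*10) = 9*(1/O - 10) = 9*(-10 + 1/O) = -90 + 9/O)
((159 + t(-1, -21))*(364 + 166))² = ((159 + (-90 + 9/(-21)))*(364 + 166))² = ((159 + (-90 + 9*(-1/21)))*530)² = ((159 + (-90 - 3/7))*530)² = ((159 - 633/7)*530)² = ((480/7)*530)² = (254400/7)² = 64719360000/49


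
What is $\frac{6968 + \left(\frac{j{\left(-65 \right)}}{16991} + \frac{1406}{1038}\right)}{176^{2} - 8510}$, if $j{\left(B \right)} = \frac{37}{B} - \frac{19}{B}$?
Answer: $\frac{3994773965083}{12877317655410} \approx 0.31022$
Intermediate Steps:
$j{\left(B \right)} = \frac{18}{B}$
$\frac{6968 + \left(\frac{j{\left(-65 \right)}}{16991} + \frac{1406}{1038}\right)}{176^{2} - 8510} = \frac{6968 + \left(\frac{18 \frac{1}{-65}}{16991} + \frac{1406}{1038}\right)}{176^{2} - 8510} = \frac{6968 + \left(18 \left(- \frac{1}{65}\right) \frac{1}{16991} + 1406 \cdot \frac{1}{1038}\right)}{30976 - 8510} = \frac{6968 + \left(\left(- \frac{18}{65}\right) \frac{1}{16991} + \frac{703}{519}\right)}{22466} = \left(6968 + \left(- \frac{18}{1104415} + \frac{703}{519}\right)\right) \frac{1}{22466} = \left(6968 + \frac{776394403}{573191385}\right) \frac{1}{22466} = \frac{3994773965083}{573191385} \cdot \frac{1}{22466} = \frac{3994773965083}{12877317655410}$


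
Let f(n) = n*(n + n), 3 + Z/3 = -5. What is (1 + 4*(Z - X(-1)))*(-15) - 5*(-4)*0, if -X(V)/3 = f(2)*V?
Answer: 2865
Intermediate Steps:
Z = -24 (Z = -9 + 3*(-5) = -9 - 15 = -24)
f(n) = 2*n**2 (f(n) = n*(2*n) = 2*n**2)
X(V) = -24*V (X(V) = -3*2*2**2*V = -3*2*4*V = -24*V)
(1 + 4*(Z - X(-1)))*(-15) - 5*(-4)*0 = (1 + 4*(-24 - (-24)*(-1)))*(-15) - 5*(-4)*0 = (1 + 4*(-24 - 1*24))*(-15) + 20*0 = (1 + 4*(-24 - 24))*(-15) + 0 = (1 + 4*(-48))*(-15) + 0 = (1 - 192)*(-15) + 0 = -191*(-15) + 0 = 2865 + 0 = 2865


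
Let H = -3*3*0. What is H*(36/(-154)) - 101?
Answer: -101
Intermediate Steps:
H = 0 (H = -9*0 = 0)
H*(36/(-154)) - 101 = 0*(36/(-154)) - 101 = 0*(36*(-1/154)) - 101 = 0*(-18/77) - 101 = 0 - 101 = -101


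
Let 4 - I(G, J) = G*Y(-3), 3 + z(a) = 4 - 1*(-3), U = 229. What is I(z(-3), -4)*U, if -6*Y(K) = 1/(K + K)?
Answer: 8015/9 ≈ 890.56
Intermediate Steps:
Y(K) = -1/(12*K) (Y(K) = -1/(6*(K + K)) = -1/(2*K)/6 = -1/(12*K))
z(a) = 4 (z(a) = -3 + (4 - 1*(-3)) = -3 + (4 + 3) = -3 + 7 = 4)
I(G, J) = 4 - G/36 (I(G, J) = 4 - G*(-1/12/(-3)) = 4 - G*(-1/12*(-⅓)) = 4 - G/36)
I(z(-3), -4)*U = (4 - 1/36*4)*229 = (4 - ⅑)*229 = (35/9)*229 = 8015/9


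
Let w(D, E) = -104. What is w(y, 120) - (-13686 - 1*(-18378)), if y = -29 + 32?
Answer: -4796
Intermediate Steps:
y = 3
w(y, 120) - (-13686 - 1*(-18378)) = -104 - (-13686 - 1*(-18378)) = -104 - (-13686 + 18378) = -104 - 1*4692 = -104 - 4692 = -4796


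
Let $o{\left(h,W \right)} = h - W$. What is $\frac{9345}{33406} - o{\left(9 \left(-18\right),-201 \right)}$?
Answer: $- \frac{1293489}{33406} \approx -38.72$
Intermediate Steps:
$\frac{9345}{33406} - o{\left(9 \left(-18\right),-201 \right)} = \frac{9345}{33406} - \left(9 \left(-18\right) - -201\right) = 9345 \cdot \frac{1}{33406} - \left(-162 + 201\right) = \frac{9345}{33406} - 39 = - \frac{1293489}{33406}$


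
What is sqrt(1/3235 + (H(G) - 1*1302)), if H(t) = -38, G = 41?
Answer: I*sqrt(14023398265)/3235 ≈ 36.606*I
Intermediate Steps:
sqrt(1/3235 + (H(G) - 1*1302)) = sqrt(1/3235 + (-38 - 1*1302)) = sqrt(1/3235 + (-38 - 1302)) = sqrt(1/3235 - 1340) = sqrt(-4334899/3235) = I*sqrt(14023398265)/3235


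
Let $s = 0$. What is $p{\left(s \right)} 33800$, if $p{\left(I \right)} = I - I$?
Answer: $0$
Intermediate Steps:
$p{\left(I \right)} = 0$
$p{\left(s \right)} 33800 = 0 \cdot 33800 = 0$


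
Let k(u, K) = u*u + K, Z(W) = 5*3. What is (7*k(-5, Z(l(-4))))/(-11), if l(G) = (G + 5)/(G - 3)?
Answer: -280/11 ≈ -25.455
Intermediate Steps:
l(G) = (5 + G)/(-3 + G)
Z(W) = 15
k(u, K) = K + u² (k(u, K) = u² + K = K + u²)
(7*k(-5, Z(l(-4))))/(-11) = (7*(15 + (-5)²))/(-11) = (7*(15 + 25))*(-1/11) = (7*40)*(-1/11) = 280*(-1/11) = -280/11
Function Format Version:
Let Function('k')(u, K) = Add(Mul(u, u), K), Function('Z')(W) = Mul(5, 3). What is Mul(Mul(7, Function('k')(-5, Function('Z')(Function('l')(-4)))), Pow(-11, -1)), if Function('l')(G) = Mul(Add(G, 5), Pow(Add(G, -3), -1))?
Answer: Rational(-280, 11) ≈ -25.455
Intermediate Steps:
Function('l')(G) = Mul(Pow(Add(-3, G), -1), Add(5, G)) (Function('l')(G) = Mul(Add(5, G), Pow(Add(-3, G), -1)) = Mul(Pow(Add(-3, G), -1), Add(5, G)))
Function('Z')(W) = 15
Function('k')(u, K) = Add(K, Pow(u, 2)) (Function('k')(u, K) = Add(Pow(u, 2), K) = Add(K, Pow(u, 2)))
Mul(Mul(7, Function('k')(-5, Function('Z')(Function('l')(-4)))), Pow(-11, -1)) = Mul(Mul(7, Add(15, Pow(-5, 2))), Pow(-11, -1)) = Mul(Mul(7, Add(15, 25)), Rational(-1, 11)) = Mul(Mul(7, 40), Rational(-1, 11)) = Mul(280, Rational(-1, 11)) = Rational(-280, 11)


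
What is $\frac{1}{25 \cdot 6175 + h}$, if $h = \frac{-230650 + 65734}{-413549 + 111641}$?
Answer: $\frac{25159}{3883934368} \approx 6.4777 \cdot 10^{-6}$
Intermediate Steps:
$h = \frac{13743}{25159}$ ($h = - \frac{164916}{-301908} = \left(-164916\right) \left(- \frac{1}{301908}\right) = \frac{13743}{25159} \approx 0.54625$)
$\frac{1}{25 \cdot 6175 + h} = \frac{1}{25 \cdot 6175 + \frac{13743}{25159}} = \frac{1}{154375 + \frac{13743}{25159}} = \frac{1}{\frac{3883934368}{25159}} = \frac{25159}{3883934368}$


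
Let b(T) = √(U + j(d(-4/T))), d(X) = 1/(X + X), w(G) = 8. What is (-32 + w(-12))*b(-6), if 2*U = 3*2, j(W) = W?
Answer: -12*√15 ≈ -46.476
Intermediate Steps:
d(X) = 1/(2*X)
U = 3 (U = (3*2)/2 = (½)*6 = 3)
b(T) = √(3 - T/8) (b(T) = √(3 + 1/(2*((-4/T)))) = √(3 + (-T/4)/2) = √(3 - T/8))
(-32 + w(-12))*b(-6) = (-32 + 8)*(√(48 - 2*(-6))/4) = -6*√(48 + 12) = -6*√60 = -6*2*√15 = -12*√15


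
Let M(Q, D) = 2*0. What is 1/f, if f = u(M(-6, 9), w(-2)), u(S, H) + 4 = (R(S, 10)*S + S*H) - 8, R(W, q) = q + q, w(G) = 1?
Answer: -1/12 ≈ -0.083333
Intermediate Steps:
M(Q, D) = 0
R(W, q) = 2*q
u(S, H) = -12 + 20*S + H*S (u(S, H) = -4 + (((2*10)*S + S*H) - 8) = -4 + ((20*S + H*S) - 8) = -4 + (-8 + 20*S + H*S) = -12 + 20*S + H*S)
f = -12 (f = -12 + 20*0 + 1*0 = -12 + 0 + 0 = -12)
1/f = 1/(-12) = -1/12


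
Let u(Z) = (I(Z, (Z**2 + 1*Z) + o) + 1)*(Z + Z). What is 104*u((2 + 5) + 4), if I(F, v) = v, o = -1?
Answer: 302016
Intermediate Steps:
u(Z) = 2*Z*(Z + Z**2) (u(Z) = (((Z**2 + 1*Z) - 1) + 1)*(Z + Z) = (((Z**2 + Z) - 1) + 1)*(2*Z) = (((Z + Z**2) - 1) + 1)*(2*Z) = ((-1 + Z + Z**2) + 1)*(2*Z) = (Z + Z**2)*(2*Z) = 2*Z*(Z + Z**2))
104*u((2 + 5) + 4) = 104*(2*((2 + 5) + 4)**2*(1 + ((2 + 5) + 4))) = 104*(2*(7 + 4)**2*(1 + (7 + 4))) = 104*(2*11**2*(1 + 11)) = 104*(2*121*12) = 104*2904 = 302016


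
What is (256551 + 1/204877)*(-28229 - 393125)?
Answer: -22146955810314712/204877 ≈ -1.0810e+11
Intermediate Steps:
(256551 + 1/204877)*(-28229 - 393125) = (256551 + 1/204877)*(-421354) = (52561399228/204877)*(-421354) = -22146955810314712/204877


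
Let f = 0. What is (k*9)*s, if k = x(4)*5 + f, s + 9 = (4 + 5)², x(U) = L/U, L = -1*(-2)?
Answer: 1620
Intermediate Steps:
L = 2
x(U) = 2/U
s = 72 (s = -9 + (4 + 5)² = -9 + 9² = -9 + 81 = 72)
k = 5/2 (k = (2/4)*5 + 0 = (2*(¼))*5 + 0 = (½)*5 + 0 = 5/2 + 0 = 5/2 ≈ 2.5000)
(k*9)*s = ((5/2)*9)*72 = (45/2)*72 = 1620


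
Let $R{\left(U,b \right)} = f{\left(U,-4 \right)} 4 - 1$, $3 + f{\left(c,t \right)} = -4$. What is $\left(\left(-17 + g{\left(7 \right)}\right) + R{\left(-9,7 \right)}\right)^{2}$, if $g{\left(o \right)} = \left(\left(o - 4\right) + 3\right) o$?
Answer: $16$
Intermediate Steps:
$f{\left(c,t \right)} = -7$ ($f{\left(c,t \right)} = -3 - 4 = -7$)
$g{\left(o \right)} = o \left(-1 + o\right)$ ($g{\left(o \right)} = \left(\left(-4 + o\right) + 3\right) o = \left(-1 + o\right) o = o \left(-1 + o\right)$)
$R{\left(U,b \right)} = -29$ ($R{\left(U,b \right)} = \left(-7\right) 4 - 1 = -28 - 1 = -29$)
$\left(\left(-17 + g{\left(7 \right)}\right) + R{\left(-9,7 \right)}\right)^{2} = \left(\left(-17 + 7 \left(-1 + 7\right)\right) - 29\right)^{2} = \left(\left(-17 + 7 \cdot 6\right) - 29\right)^{2} = \left(\left(-17 + 42\right) - 29\right)^{2} = \left(25 - 29\right)^{2} = \left(-4\right)^{2} = 16$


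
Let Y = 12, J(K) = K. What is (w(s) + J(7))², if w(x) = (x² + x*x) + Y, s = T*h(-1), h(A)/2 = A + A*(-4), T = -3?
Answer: 444889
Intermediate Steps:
h(A) = -6*A (h(A) = 2*(A + A*(-4)) = 2*(A - 4*A) = 2*(-3*A) = -6*A)
s = -18 (s = -(-18)*(-1) = -3*6 = -18)
w(x) = 12 + 2*x² (w(x) = (x² + x*x) + 12 = (x² + x²) + 12 = 2*x² + 12 = 12 + 2*x²)
(w(s) + J(7))² = ((12 + 2*(-18)²) + 7)² = ((12 + 2*324) + 7)² = ((12 + 648) + 7)² = (660 + 7)² = 667² = 444889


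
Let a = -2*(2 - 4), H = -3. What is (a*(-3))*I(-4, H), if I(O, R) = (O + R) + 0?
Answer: 84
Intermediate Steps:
I(O, R) = O + R
a = 4 (a = -2*(-2) = 4)
(a*(-3))*I(-4, H) = (4*(-3))*(-4 - 3) = -12*(-7) = 84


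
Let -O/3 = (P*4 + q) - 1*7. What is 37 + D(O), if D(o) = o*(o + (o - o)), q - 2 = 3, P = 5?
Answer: 2953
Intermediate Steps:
q = 5 (q = 2 + 3 = 5)
O = -54 (O = -3*((5*4 + 5) - 1*7) = -3*((20 + 5) - 7) = -3*(25 - 7) = -3*18 = -54)
D(o) = o**2 (D(o) = o*(o + 0) = o*o = o**2)
37 + D(O) = 37 + (-54)**2 = 37 + 2916 = 2953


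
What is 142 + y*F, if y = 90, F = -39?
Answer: -3368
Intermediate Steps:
142 + y*F = 142 + 90*(-39) = 142 - 3510 = -3368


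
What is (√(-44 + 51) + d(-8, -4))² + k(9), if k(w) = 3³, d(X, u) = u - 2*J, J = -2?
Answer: 34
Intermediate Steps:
d(X, u) = 4 + u (d(X, u) = u - 2*(-2) = u + 4 = 4 + u)
k(w) = 27
(√(-44 + 51) + d(-8, -4))² + k(9) = (√(-44 + 51) + (4 - 4))² + 27 = (√7 + 0)² + 27 = (√7)² + 27 = 7 + 27 = 34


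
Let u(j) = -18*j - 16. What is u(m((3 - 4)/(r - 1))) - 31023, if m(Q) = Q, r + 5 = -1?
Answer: -217291/7 ≈ -31042.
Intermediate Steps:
r = -6 (r = -5 - 1 = -6)
u(j) = -16 - 18*j
u(m((3 - 4)/(r - 1))) - 31023 = (-16 - 18*(3 - 4)/(-6 - 1)) - 31023 = (-16 - (-18)/(-7)) - 31023 = (-16 - (-18)*(-1)/7) - 31023 = (-16 - 18*1/7) - 31023 = (-16 - 18/7) - 31023 = -130/7 - 31023 = -217291/7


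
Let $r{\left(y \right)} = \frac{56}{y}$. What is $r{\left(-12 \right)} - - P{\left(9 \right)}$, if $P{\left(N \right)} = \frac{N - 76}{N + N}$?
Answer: $- \frac{151}{18} \approx -8.3889$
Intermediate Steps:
$P{\left(N \right)} = \frac{-76 + N}{2 N}$
$r{\left(-12 \right)} - - P{\left(9 \right)} = \frac{56}{-12} - - \frac{-76 + 9}{2 \cdot 9} = 56 \left(- \frac{1}{12}\right) - - \frac{-67}{2 \cdot 9} = - \frac{14}{3} - \left(-1\right) \left(- \frac{67}{18}\right) = - \frac{14}{3} - \frac{67}{18} = - \frac{151}{18}$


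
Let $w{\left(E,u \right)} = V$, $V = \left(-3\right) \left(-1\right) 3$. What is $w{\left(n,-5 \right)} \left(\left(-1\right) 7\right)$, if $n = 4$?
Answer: $-63$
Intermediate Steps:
$V = 9$ ($V = 3 \cdot 3 = 9$)
$w{\left(E,u \right)} = 9$
$w{\left(n,-5 \right)} \left(\left(-1\right) 7\right) = 9 \left(\left(-1\right) 7\right) = 9 \left(-7\right) = -63$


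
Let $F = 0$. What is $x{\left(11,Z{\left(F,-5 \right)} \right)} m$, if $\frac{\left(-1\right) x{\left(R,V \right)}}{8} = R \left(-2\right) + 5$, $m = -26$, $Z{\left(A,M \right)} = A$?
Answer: $-3536$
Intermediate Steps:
$x{\left(R,V \right)} = -40 + 16 R$ ($x{\left(R,V \right)} = - 8 \left(R \left(-2\right) + 5\right) = - 8 \left(- 2 R + 5\right) = - 8 \left(5 - 2 R\right) = -40 + 16 R$)
$x{\left(11,Z{\left(F,-5 \right)} \right)} m = \left(-40 + 16 \cdot 11\right) \left(-26\right) = \left(-40 + 176\right) \left(-26\right) = 136 \left(-26\right) = -3536$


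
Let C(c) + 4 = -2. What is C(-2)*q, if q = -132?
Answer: 792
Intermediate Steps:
C(c) = -6 (C(c) = -4 - 2 = -6)
C(-2)*q = -6*(-132) = 792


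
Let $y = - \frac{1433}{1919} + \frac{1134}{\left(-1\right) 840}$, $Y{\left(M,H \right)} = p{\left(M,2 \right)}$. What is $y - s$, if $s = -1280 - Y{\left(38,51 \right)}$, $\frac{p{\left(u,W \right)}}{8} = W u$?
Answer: $\frac{72380967}{38380} \approx 1885.9$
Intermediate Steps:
$p{\left(u,W \right)} = 8 W u$
$Y{\left(M,H \right)} = 16 M$ ($Y{\left(M,H \right)} = 8 \cdot 2 M = 16 M$)
$y = - \frac{80473}{38380}$ ($y = \left(-1433\right) \frac{1}{1919} + \frac{1134}{-840} = - \frac{1433}{1919} + 1134 \left(- \frac{1}{840}\right) = - \frac{1433}{1919} - \frac{27}{20} = - \frac{80473}{38380} \approx -2.0967$)
$s = -1888$ ($s = -1280 - 16 \cdot 38 = -1280 - 608 = -1888$)
$y - s = - \frac{80473}{38380} - -1888 = - \frac{80473}{38380} + 1888 = \frac{72380967}{38380}$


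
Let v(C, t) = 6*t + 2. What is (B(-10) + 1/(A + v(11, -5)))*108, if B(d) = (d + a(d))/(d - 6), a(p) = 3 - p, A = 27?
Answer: -513/4 ≈ -128.25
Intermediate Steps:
v(C, t) = 2 + 6*t
B(d) = 3/(-6 + d) (B(d) = (d + (3 - d))/(d - 6) = 3/(-6 + d))
(B(-10) + 1/(A + v(11, -5)))*108 = (3/(-6 - 10) + 1/(27 + (2 + 6*(-5))))*108 = (3/(-16) + 1/(27 + (2 - 30)))*108 = (3*(-1/16) + 1/(27 - 28))*108 = (-3/16 + 1/(-1))*108 = (-3/16 - 1)*108 = -19/16*108 = -513/4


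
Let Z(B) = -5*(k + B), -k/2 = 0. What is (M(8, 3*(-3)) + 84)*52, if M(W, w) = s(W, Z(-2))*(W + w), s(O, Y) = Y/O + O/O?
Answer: 4251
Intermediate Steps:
k = 0 (k = -2*0 = 0)
Z(B) = -5*B (Z(B) = -5*(0 + B) = -5*B)
s(O, Y) = 1 + Y/O (s(O, Y) = Y/O + 1 = 1 + Y/O)
M(W, w) = (10 + W)*(W + w)/W (M(W, w) = ((W - 5*(-2))/W)*(W + w) = ((W + 10)/W)*(W + w) = ((10 + W)/W)*(W + w) = (10 + W)*(W + w)/W)
(M(8, 3*(-3)) + 84)*52 = ((10 + 8)*(8 + 3*(-3))/8 + 84)*52 = ((1/8)*18*(8 - 9) + 84)*52 = ((1/8)*18*(-1) + 84)*52 = (-9/4 + 84)*52 = (327/4)*52 = 4251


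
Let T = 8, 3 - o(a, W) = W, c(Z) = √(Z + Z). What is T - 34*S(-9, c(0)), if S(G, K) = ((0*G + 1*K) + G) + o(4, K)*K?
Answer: 314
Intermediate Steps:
c(Z) = √2*√Z (c(Z) = √(2*Z) = √2*√Z)
o(a, W) = 3 - W
S(G, K) = G + K + K*(3 - K) (S(G, K) = ((0*G + 1*K) + G) + (3 - K)*K = ((0 + K) + G) + K*(3 - K) = (K + G) + K*(3 - K) = (G + K) + K*(3 - K) = G + K + K*(3 - K))
T - 34*S(-9, c(0)) = 8 - 34*(-9 + √2*√0 - √2*√0*(-3 + √2*√0)) = 8 - 34*(-9 + √2*0 - √2*0*(-3 + √2*0)) = 8 - 34*(-9 + 0 - 1*0*(-3 + 0)) = 8 - 34*(-9 + 0 - 1*0*(-3)) = 8 - 34*(-9 + 0 + 0) = 8 - 34*(-9) = 8 + 306 = 314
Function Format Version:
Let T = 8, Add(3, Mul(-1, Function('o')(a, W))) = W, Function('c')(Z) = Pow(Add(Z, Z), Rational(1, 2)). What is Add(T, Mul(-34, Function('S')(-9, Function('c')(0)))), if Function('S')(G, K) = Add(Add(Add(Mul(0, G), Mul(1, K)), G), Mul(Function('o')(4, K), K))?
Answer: 314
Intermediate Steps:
Function('c')(Z) = Mul(Pow(2, Rational(1, 2)), Pow(Z, Rational(1, 2))) (Function('c')(Z) = Pow(Mul(2, Z), Rational(1, 2)) = Mul(Pow(2, Rational(1, 2)), Pow(Z, Rational(1, 2))))
Function('o')(a, W) = Add(3, Mul(-1, W))
Function('S')(G, K) = Add(G, K, Mul(K, Add(3, Mul(-1, K)))) (Function('S')(G, K) = Add(Add(Add(Mul(0, G), Mul(1, K)), G), Mul(Add(3, Mul(-1, K)), K)) = Add(Add(Add(0, K), G), Mul(K, Add(3, Mul(-1, K)))) = Add(Add(K, G), Mul(K, Add(3, Mul(-1, K)))) = Add(Add(G, K), Mul(K, Add(3, Mul(-1, K)))) = Add(G, K, Mul(K, Add(3, Mul(-1, K)))))
Add(T, Mul(-34, Function('S')(-9, Function('c')(0)))) = Add(8, Mul(-34, Add(-9, Mul(Pow(2, Rational(1, 2)), Pow(0, Rational(1, 2))), Mul(-1, Mul(Pow(2, Rational(1, 2)), Pow(0, Rational(1, 2))), Add(-3, Mul(Pow(2, Rational(1, 2)), Pow(0, Rational(1, 2)))))))) = Add(8, Mul(-34, Add(-9, Mul(Pow(2, Rational(1, 2)), 0), Mul(-1, Mul(Pow(2, Rational(1, 2)), 0), Add(-3, Mul(Pow(2, Rational(1, 2)), 0)))))) = Add(8, Mul(-34, Add(-9, 0, Mul(-1, 0, Add(-3, 0))))) = Add(8, Mul(-34, Add(-9, 0, Mul(-1, 0, -3)))) = Add(8, Mul(-34, Add(-9, 0, 0))) = Add(8, Mul(-34, -9)) = Add(8, 306) = 314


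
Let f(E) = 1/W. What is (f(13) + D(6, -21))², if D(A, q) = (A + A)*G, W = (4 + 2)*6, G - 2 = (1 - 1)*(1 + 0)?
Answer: 748225/1296 ≈ 577.33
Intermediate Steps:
G = 2 (G = 2 + (1 - 1)*(1 + 0) = 2 + 0*1 = 2 + 0 = 2)
W = 36 (W = 6*6 = 36)
D(A, q) = 4*A (D(A, q) = (A + A)*2 = (2*A)*2 = 4*A)
f(E) = 1/36
(f(13) + D(6, -21))² = (1/36 + 4*6)² = (1/36 + 24)² = (865/36)² = 748225/1296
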